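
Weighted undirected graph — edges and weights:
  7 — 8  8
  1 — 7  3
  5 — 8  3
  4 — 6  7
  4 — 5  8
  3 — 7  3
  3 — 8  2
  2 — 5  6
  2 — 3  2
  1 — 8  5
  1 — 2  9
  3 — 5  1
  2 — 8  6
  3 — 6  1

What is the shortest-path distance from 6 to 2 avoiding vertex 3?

Candidate routes:
6 -> 4 -> 5 -> 8 -> 1 -> 2: 7 + 8 + 3 + 5 + 9 = 32
6 -> 4 -> 5 -> 8 -> 7 -> 1 -> 2: 7 + 8 + 3 + 8 + 3 + 9 = 38
6 -> 4 -> 5 -> 2: 7 + 8 + 6 = 21
6 -> 4 -> 5 -> 8 -> 2: 7 + 8 + 3 + 6 = 24
Best route has total 21.

21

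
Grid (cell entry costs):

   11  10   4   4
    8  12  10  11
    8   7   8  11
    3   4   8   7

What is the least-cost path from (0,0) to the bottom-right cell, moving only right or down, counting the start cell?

One optimal route is (0,0) (1,0) (2,0) (3,0) (3,1) (3,2) (3,3).
Its cost is 11 + 8 + 8 + 3 + 4 + 8 + 7 = 49.
For comparison, the top-then-right route costs 58.

49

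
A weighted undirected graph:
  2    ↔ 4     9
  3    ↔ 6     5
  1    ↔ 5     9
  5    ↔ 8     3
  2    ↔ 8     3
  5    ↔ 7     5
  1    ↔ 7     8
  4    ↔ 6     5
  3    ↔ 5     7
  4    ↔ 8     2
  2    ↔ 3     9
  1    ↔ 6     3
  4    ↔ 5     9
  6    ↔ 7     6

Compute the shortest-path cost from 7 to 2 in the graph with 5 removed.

16

Some routes from 7 to 2 avoiding 5:
7-6-4-2: 6 + 5 + 9 = 20
7-6-3-2: 6 + 5 + 9 = 20
7-6-4-8-2: 6 + 5 + 2 + 3 = 16
Shortest: 16.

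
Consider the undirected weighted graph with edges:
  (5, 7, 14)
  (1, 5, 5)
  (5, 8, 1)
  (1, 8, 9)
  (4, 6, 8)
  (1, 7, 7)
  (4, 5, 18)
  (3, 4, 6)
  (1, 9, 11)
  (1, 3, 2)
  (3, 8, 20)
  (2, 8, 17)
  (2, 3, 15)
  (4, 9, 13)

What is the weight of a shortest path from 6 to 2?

Checking several routes:
6 -> 4 -> 3 -> 1 -> 5 -> 8 -> 2: 8 + 6 + 2 + 5 + 1 + 17 = 39
6 -> 4 -> 3 -> 1 -> 8 -> 2: 8 + 6 + 2 + 9 + 17 = 42
6 -> 4 -> 3 -> 2: 8 + 6 + 15 = 29
Shortest: 29.

29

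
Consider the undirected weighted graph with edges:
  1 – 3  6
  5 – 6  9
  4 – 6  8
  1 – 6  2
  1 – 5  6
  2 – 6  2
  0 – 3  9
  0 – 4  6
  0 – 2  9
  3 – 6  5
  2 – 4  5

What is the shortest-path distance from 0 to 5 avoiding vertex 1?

20

Routes from 0 to 5 avoiding 1:
0-2-4-6-5: 9 + 5 + 8 + 9 = 31
0-3-6-5: 9 + 5 + 9 = 23
0-2-6-5: 9 + 2 + 9 = 20
0-4-6-5: 6 + 8 + 9 = 23
0-4-2-6-5: 6 + 5 + 2 + 9 = 22
Shortest: 20.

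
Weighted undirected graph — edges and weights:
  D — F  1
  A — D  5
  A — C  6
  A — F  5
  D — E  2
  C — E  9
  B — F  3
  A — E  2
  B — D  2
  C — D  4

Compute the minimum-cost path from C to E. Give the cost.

6

Some routes from C to E:
C → A → E: 6 + 2 = 8
C → D → F → A → E: 4 + 1 + 5 + 2 = 12
C → D → A → E: 4 + 5 + 2 = 11
C → E: 9
C → A → D → E: 6 + 5 + 2 = 13
C → D → E: 4 + 2 = 6
Best route has total 6.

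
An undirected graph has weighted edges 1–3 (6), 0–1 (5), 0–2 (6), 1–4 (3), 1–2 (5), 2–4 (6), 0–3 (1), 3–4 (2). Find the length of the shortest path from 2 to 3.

7

Checking several routes:
2-4-1-0-3: 6 + 3 + 5 + 1 = 15
2-1-0-3: 5 + 5 + 1 = 11
2-4-3: 6 + 2 = 8
2-1-3: 5 + 6 = 11
2-0-3: 6 + 1 = 7
2-1-4-3: 5 + 3 + 2 = 10
Best route has total 7.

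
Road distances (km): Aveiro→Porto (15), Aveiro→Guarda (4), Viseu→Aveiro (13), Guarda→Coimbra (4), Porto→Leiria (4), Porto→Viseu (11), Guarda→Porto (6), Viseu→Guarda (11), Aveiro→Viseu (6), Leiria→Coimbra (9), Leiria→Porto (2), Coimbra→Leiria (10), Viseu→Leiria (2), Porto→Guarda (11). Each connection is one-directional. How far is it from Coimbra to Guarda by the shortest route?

23

Paths from Coimbra to Guarda:
Coimbra → Leiria → Porto → Viseu → Aveiro → Guarda: 10 + 2 + 11 + 13 + 4 = 40
Coimbra → Leiria → Porto → Viseu → Guarda: 10 + 2 + 11 + 11 = 34
Coimbra → Leiria → Porto → Guarda: 10 + 2 + 11 = 23
Shortest: 23 km.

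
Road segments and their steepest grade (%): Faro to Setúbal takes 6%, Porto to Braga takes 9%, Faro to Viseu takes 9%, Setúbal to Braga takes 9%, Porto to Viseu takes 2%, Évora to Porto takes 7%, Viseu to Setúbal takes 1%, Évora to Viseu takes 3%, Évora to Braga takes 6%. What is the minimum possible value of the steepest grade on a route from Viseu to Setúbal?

1

Paths from Viseu to Setúbal:
Viseu→Setúbal: max(1) = 1
Viseu→Porto→Évora→Braga→Setúbal: max(2, 7, 6, 9) = 9
Viseu→Faro→Setúbal: max(9, 6) = 9
Viseu→Évora→Porto→Braga→Setúbal: max(3, 7, 9, 9) = 9
Viseu→Évora→Braga→Setúbal: max(3, 6, 9) = 9
Viseu→Porto→Braga→Setúbal: max(2, 9, 9) = 9
The minimum achievable maximum is 1%.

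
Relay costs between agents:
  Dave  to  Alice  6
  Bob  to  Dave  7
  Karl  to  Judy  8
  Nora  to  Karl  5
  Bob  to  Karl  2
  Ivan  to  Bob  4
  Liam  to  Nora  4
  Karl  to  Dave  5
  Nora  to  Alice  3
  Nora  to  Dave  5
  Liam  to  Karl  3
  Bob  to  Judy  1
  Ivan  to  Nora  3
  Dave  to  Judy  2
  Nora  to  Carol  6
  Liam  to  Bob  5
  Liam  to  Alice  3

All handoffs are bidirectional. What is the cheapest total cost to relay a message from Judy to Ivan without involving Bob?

Comparing a few candidate routes:
Judy-Dave-Alice-Nora-Ivan: 2 + 6 + 3 + 3 = 14
Judy-Karl-Nora-Ivan: 8 + 5 + 3 = 16
Judy-Dave-Nora-Ivan: 2 + 5 + 3 = 10
Judy-Dave-Karl-Nora-Ivan: 2 + 5 + 5 + 3 = 15
Judy-Dave-Karl-Liam-Nora-Ivan: 2 + 5 + 3 + 4 + 3 = 17
The minimum is 10.

10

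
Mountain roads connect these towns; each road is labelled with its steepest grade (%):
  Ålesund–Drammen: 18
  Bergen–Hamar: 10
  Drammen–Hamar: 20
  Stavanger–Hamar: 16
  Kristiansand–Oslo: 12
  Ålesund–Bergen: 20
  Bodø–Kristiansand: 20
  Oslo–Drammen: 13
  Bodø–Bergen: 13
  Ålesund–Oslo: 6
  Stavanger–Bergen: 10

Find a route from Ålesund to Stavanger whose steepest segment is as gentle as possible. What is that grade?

Checking several routes:
Ålesund→Drammen→Hamar→Bergen→Stavanger: max(18, 20, 10, 10) = 20
Ålesund→Bergen→Bodø→Kristiansand→Oslo→Drammen→Hamar→Stavanger: max(20, 13, 20, 12, 13, 20, 16) = 20
Ålesund→Bergen→Stavanger: max(20, 10) = 20
Ålesund→Drammen→Hamar→Stavanger: max(18, 20, 16) = 20
Ålesund→Drammen→Oslo→Kristiansand→Bodø→Bergen→Stavanger: max(18, 13, 12, 20, 13, 10) = 20
Ålesund→Drammen→Oslo→Kristiansand→Bodø→Bergen→Hamar→Stavanger: max(18, 13, 12, 20, 13, 10, 16) = 20
The minimum achievable maximum is 20%.

20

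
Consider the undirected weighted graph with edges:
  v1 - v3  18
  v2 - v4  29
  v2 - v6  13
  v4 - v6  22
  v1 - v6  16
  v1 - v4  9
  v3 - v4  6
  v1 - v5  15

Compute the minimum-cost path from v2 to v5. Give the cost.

A few of the v2→v5 routes:
v2-v6-v4-v1-v5: 13 + 22 + 9 + 15 = 59
v2-v6-v1-v5: 13 + 16 + 15 = 44
v2-v4-v1-v5: 29 + 9 + 15 = 53
v2-v6-v4-v3-v1-v5: 13 + 22 + 6 + 18 + 15 = 74
v2-v4-v3-v1-v5: 29 + 6 + 18 + 15 = 68
Best route has total 44.

44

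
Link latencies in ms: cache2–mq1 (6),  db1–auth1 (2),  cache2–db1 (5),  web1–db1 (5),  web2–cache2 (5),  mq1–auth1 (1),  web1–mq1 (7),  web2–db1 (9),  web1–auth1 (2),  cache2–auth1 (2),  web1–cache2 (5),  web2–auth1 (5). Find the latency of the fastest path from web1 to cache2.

Some routes from web1 to cache2:
web1 - cache2: 5
web1 - auth1 - cache2: 2 + 2 = 4
web1 - auth1 - db1 - cache2: 2 + 2 + 5 = 9
web1 - db1 - auth1 - cache2: 5 + 2 + 2 = 9
Shortest: 4 ms.

4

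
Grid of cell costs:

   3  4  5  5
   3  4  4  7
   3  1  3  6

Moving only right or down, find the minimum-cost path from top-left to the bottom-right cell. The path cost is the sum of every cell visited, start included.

19

Take r0c0 → r1c0 → r2c0 → r2c1 → r2c2 → r2c3 for a total of 3 + 3 + 3 + 1 + 3 + 6 = 19.
For comparison, the top-then-right route costs 30.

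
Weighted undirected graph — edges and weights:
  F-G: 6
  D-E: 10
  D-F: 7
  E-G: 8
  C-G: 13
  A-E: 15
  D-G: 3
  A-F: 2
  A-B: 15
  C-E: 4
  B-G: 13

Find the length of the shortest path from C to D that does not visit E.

Paths from C to D avoiding E:
C → G → B → A → F → D: 13 + 13 + 15 + 2 + 7 = 50
C → G → D: 13 + 3 = 16
C → G → F → D: 13 + 6 + 7 = 26
The minimum is 16.

16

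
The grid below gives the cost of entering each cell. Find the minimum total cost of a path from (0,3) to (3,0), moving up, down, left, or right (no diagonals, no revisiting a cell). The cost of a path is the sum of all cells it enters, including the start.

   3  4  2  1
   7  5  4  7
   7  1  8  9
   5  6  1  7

Best path: [0,3] → [0,2] → [0,1] → [1,1] → [2,1] → [3,1] → [3,0]
Cost: 1 + 2 + 4 + 5 + 1 + 6 + 5 = 24

24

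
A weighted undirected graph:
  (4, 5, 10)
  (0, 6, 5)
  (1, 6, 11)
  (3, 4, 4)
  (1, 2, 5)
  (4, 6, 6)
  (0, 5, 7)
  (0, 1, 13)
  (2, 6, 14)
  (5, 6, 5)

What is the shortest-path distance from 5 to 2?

A few of the 5→2 routes:
5 -> 6 -> 2: 5 + 14 = 19
5 -> 6 -> 1 -> 2: 5 + 11 + 5 = 21
5 -> 6 -> 0 -> 1 -> 2: 5 + 5 + 13 + 5 = 28
5 -> 0 -> 6 -> 2: 7 + 5 + 14 = 26
5 -> 0 -> 6 -> 1 -> 2: 7 + 5 + 11 + 5 = 28
5 -> 0 -> 1 -> 2: 7 + 13 + 5 = 25
The minimum is 19.

19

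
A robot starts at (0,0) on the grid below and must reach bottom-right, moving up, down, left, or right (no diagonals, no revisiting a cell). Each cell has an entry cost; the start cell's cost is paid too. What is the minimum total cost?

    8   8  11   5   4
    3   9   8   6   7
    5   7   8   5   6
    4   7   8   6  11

52

Take (0,0) → (1,0) → (2,0) → (3,0) → (3,1) → (3,2) → (3,3) → (3,4) for a total of 8 + 3 + 5 + 4 + 7 + 8 + 6 + 11 = 52.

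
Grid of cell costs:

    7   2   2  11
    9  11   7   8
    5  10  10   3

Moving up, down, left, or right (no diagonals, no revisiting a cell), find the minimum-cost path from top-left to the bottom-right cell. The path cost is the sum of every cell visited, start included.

Path (0,0) → (0,1) → (0,2) → (1,2) → (1,3) → (2,3): 7 + 2 + 2 + 7 + 8 + 3 = 29.

29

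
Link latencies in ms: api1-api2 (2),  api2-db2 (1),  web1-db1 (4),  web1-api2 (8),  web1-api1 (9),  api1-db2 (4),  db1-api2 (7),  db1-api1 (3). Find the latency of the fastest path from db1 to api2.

Checking several routes:
db1 -> api1 -> api2: 3 + 2 = 5
db1 -> web1 -> api2: 4 + 8 = 12
db1 -> api1 -> db2 -> api2: 3 + 4 + 1 = 8
db1 -> web1 -> api1 -> db2 -> api2: 4 + 9 + 4 + 1 = 18
db1 -> web1 -> api1 -> api2: 4 + 9 + 2 = 15
db1 -> api2: 7
Best route has total 5 ms.

5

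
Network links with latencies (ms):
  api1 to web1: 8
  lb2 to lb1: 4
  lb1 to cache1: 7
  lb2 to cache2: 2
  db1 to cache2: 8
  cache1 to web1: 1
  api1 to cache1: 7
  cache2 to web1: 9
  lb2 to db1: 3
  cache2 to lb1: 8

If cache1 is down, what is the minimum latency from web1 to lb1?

15

Candidate routes:
web1-cache2-lb1: 9 + 8 = 17
web1-cache2-lb2-lb1: 9 + 2 + 4 = 15
web1-cache2-db1-lb2-lb1: 9 + 8 + 3 + 4 = 24
Shortest: 15 ms.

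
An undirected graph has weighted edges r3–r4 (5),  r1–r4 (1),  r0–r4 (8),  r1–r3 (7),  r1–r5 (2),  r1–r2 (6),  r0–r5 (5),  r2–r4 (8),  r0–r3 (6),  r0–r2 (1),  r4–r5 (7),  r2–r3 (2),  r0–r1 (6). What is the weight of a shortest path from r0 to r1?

6

Some routes from r0 to r1:
r0 - r2 - r1: 1 + 6 = 7
r0 - r2 - r3 - r4 - r1: 1 + 2 + 5 + 1 = 9
r0 - r1: 6
r0 - r5 - r1: 5 + 2 = 7
The minimum is 6.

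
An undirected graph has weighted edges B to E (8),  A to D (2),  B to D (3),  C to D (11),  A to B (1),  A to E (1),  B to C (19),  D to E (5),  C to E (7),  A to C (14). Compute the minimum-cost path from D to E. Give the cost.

3

Some routes from D to E:
D -> A -> E: 2 + 1 = 3
D -> B -> A -> E: 3 + 1 + 1 = 5
D -> E: 5
The minimum is 3.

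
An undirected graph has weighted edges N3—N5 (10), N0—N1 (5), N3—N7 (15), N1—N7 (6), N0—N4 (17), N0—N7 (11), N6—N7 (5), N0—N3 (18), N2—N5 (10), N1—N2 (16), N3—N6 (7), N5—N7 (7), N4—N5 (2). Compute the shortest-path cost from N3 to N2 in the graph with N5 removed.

Checking several routes:
N3 -> N6 -> N7 -> N1 -> N2: 7 + 5 + 6 + 16 = 34
N3 -> N0 -> N1 -> N2: 18 + 5 + 16 = 39
N3 -> N7 -> N1 -> N2: 15 + 6 + 16 = 37
Shortest: 34.

34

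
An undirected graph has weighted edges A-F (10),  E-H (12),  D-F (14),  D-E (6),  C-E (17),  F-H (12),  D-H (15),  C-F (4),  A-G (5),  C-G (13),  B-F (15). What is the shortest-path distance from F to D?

Comparing a few candidate routes:
F → C → E → H → D: 4 + 17 + 12 + 15 = 48
F → C → E → D: 4 + 17 + 6 = 27
F → H → E → D: 12 + 12 + 6 = 30
F → H → D: 12 + 15 = 27
F → D: 14
The minimum is 14.

14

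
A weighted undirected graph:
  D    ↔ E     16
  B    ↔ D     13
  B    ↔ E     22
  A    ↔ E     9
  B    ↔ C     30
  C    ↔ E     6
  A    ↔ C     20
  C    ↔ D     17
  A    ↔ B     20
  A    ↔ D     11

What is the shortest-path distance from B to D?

13

Some routes from B to D:
B → A → D: 20 + 11 = 31
B → D: 13
B → E → D: 22 + 16 = 38
B → E → A → D: 22 + 9 + 11 = 42
Best route has total 13.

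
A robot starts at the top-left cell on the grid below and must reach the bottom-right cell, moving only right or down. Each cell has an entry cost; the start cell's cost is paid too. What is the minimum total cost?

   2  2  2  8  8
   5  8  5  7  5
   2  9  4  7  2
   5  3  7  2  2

26

Take [0,0] -> [0,1] -> [0,2] -> [1,2] -> [2,2] -> [2,3] -> [2,4] -> [3,4] for a total of 2 + 2 + 2 + 5 + 4 + 7 + 2 + 2 = 26.
For comparison, the top-then-right route costs 31.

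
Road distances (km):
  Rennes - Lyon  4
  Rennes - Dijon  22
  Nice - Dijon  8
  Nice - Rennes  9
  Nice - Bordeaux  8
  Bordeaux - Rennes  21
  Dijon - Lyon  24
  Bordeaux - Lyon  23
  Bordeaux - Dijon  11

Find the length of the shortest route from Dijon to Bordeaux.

11

A few of the Dijon→Bordeaux routes:
Dijon -> Rennes -> Nice -> Bordeaux: 22 + 9 + 8 = 39
Dijon -> Nice -> Rennes -> Bordeaux: 8 + 9 + 21 = 38
Dijon -> Rennes -> Bordeaux: 22 + 21 = 43
Dijon -> Nice -> Bordeaux: 8 + 8 = 16
Dijon -> Bordeaux: 11
The minimum is 11 km.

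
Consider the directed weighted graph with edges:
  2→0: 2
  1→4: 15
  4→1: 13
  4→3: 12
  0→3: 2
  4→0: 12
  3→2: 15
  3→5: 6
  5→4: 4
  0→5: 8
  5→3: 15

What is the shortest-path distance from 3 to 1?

23

Routes from 3 to 1:
3 -> 5 -> 4 -> 1: 6 + 4 + 13 = 23
3 -> 2 -> 0 -> 5 -> 4 -> 1: 15 + 2 + 8 + 4 + 13 = 42
The minimum is 23.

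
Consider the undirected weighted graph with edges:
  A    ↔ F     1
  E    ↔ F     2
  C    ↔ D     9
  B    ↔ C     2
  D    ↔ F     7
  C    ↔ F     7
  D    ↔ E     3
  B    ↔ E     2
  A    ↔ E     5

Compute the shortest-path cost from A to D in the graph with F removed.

8

Routes from A to D avoiding F:
A→E→D: 5 + 3 = 8
A→E→B→C→D: 5 + 2 + 2 + 9 = 18
Best route has total 8.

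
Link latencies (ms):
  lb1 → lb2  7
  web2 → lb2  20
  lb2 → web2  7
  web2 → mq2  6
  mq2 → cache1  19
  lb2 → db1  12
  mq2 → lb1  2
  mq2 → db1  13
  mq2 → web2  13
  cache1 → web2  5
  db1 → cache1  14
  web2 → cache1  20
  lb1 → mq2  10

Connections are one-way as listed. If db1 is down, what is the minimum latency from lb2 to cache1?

Paths from lb2 to cache1 avoiding db1:
lb2 → web2 → mq2 → cache1: 7 + 6 + 19 = 32
lb2 → web2 → cache1: 7 + 20 = 27
The minimum is 27 ms.

27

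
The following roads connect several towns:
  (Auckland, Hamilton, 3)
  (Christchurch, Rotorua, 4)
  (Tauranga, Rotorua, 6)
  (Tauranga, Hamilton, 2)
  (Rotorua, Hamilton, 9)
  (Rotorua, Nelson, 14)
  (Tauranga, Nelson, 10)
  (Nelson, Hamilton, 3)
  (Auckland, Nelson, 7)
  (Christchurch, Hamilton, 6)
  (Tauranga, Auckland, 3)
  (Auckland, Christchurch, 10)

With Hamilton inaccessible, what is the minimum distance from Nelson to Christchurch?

17

A few of the Nelson→Christchurch routes:
Nelson-Tauranga-Auckland-Christchurch: 10 + 3 + 10 = 23
Nelson-Auckland-Christchurch: 7 + 10 = 17
Nelson-Rotorua-Christchurch: 14 + 4 = 18
Nelson-Tauranga-Rotorua-Christchurch: 10 + 6 + 4 = 20
Nelson-Auckland-Tauranga-Rotorua-Christchurch: 7 + 3 + 6 + 4 = 20
Shortest: 17.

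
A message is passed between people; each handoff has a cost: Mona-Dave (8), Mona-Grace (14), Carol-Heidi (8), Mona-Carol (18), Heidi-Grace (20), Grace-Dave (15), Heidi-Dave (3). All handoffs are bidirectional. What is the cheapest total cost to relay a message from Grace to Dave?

15

Candidate routes:
Grace → Mona → Dave: 14 + 8 = 22
Grace → Mona → Carol → Heidi → Dave: 14 + 18 + 8 + 3 = 43
Grace → Heidi → Carol → Mona → Dave: 20 + 8 + 18 + 8 = 54
Grace → Dave: 15
Grace → Heidi → Dave: 20 + 3 = 23
Best route has total 15.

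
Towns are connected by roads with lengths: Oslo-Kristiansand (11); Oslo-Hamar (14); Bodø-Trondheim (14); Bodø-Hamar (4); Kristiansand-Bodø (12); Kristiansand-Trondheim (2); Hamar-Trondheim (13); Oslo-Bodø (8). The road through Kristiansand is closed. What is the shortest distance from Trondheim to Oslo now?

Paths from Trondheim to Oslo avoiding Kristiansand:
Trondheim - Hamar - Oslo: 13 + 14 = 27
Trondheim - Bodø - Hamar - Oslo: 14 + 4 + 14 = 32
Trondheim - Hamar - Bodø - Oslo: 13 + 4 + 8 = 25
Trondheim - Bodø - Oslo: 14 + 8 = 22
Shortest: 22.

22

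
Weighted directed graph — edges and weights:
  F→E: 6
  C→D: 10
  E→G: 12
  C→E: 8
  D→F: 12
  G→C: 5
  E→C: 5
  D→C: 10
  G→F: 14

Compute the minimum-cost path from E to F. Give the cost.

26

Candidate routes:
E → G → F: 12 + 14 = 26
E → C → D → F: 5 + 10 + 12 = 27
E → G → C → D → F: 12 + 5 + 10 + 12 = 39
The minimum is 26.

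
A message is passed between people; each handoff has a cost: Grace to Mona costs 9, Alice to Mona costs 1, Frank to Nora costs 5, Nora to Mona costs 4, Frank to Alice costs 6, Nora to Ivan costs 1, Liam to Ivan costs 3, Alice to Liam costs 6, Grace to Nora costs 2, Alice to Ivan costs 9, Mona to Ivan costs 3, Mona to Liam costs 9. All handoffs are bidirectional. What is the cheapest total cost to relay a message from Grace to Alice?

A few of the Grace→Alice routes:
Grace - Mona - Alice: 9 + 1 = 10
Grace - Nora - Ivan - Mona - Alice: 2 + 1 + 3 + 1 = 7
Grace - Nora - Mona - Alice: 2 + 4 + 1 = 7
Shortest: 7.

7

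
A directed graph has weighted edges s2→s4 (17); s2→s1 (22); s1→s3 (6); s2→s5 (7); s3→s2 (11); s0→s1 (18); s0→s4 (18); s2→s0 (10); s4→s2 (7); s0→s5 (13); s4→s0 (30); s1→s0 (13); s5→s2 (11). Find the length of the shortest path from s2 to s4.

17

Paths from s2 to s4:
s2 → s4: 17
s2 → s1 → s0 → s4: 22 + 13 + 18 = 53
s2 → s0 → s4: 10 + 18 = 28
Best route has total 17.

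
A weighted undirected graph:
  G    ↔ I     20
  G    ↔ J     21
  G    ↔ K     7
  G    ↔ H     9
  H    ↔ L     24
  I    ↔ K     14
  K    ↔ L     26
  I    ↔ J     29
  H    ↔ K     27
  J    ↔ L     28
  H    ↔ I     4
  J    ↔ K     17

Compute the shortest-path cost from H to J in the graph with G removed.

33

A few of the H→J routes:
H -> K -> J: 27 + 17 = 44
H -> I -> J: 4 + 29 = 33
H -> I -> K -> J: 4 + 14 + 17 = 35
Shortest: 33.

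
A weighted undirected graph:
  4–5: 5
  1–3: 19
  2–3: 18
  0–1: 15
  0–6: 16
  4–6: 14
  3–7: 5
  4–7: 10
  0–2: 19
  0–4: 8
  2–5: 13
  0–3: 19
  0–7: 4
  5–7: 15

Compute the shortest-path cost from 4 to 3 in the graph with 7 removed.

27

Checking several routes:
4 - 0 - 1 - 3: 8 + 15 + 19 = 42
4 - 5 - 2 - 3: 5 + 13 + 18 = 36
4 - 0 - 3: 8 + 19 = 27
Best route has total 27.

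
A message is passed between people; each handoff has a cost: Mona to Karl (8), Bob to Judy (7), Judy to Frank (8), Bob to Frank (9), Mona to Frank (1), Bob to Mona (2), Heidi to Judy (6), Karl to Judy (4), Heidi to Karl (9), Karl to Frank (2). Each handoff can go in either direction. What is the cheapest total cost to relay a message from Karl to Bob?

Some routes from Karl to Bob:
Karl - Judy - Bob: 4 + 7 = 11
Karl - Frank - Bob: 2 + 9 = 11
Karl - Frank - Mona - Bob: 2 + 1 + 2 = 5
Karl - Mona - Bob: 8 + 2 = 10
Shortest: 5.

5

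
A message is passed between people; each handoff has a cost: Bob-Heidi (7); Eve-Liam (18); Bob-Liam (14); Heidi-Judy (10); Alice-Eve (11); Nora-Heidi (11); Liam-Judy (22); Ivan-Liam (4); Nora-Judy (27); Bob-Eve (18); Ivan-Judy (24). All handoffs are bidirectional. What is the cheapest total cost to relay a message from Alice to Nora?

A few of the Alice→Nora routes:
Alice→Eve→Bob→Heidi→Nora: 11 + 18 + 7 + 11 = 47
Alice→Eve→Liam→Bob→Heidi→Nora: 11 + 18 + 14 + 7 + 11 = 61
Alice→Eve→Bob→Heidi→Judy→Nora: 11 + 18 + 7 + 10 + 27 = 73
Alice→Eve→Liam→Ivan→Judy→Heidi→Nora: 11 + 18 + 4 + 24 + 10 + 11 = 78
Alice→Eve→Liam→Judy→Heidi→Nora: 11 + 18 + 22 + 10 + 11 = 72
The minimum is 47.

47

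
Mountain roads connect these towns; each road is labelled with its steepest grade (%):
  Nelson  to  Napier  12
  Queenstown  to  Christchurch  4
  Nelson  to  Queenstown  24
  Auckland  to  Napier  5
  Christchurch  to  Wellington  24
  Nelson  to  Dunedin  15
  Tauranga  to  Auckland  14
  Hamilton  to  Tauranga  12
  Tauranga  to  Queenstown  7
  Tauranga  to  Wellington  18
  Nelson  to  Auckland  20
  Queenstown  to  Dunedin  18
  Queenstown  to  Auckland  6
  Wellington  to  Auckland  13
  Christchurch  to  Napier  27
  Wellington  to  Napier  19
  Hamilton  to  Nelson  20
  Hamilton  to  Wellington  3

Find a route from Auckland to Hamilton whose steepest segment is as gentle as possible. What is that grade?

12

Some routes from Auckland to Hamilton:
Auckland -> Queenstown -> Tauranga -> Hamilton: max(6, 7, 12) = 12
Auckland -> Wellington -> Hamilton: max(13, 3) = 13
Auckland -> Tauranga -> Hamilton: max(14, 12) = 14
Smallest bottleneck: 12%.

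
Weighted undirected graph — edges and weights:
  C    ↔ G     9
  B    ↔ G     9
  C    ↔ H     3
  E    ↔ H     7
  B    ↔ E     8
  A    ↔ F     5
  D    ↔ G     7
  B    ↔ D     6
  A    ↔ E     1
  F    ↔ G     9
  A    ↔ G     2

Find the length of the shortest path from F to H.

13

Comparing a few candidate routes:
F → A → E → H: 5 + 1 + 7 = 13
F → G → A → E → H: 9 + 2 + 1 + 7 = 19
F → G → C → H: 9 + 9 + 3 = 21
F → A → G → C → H: 5 + 2 + 9 + 3 = 19
Best route has total 13.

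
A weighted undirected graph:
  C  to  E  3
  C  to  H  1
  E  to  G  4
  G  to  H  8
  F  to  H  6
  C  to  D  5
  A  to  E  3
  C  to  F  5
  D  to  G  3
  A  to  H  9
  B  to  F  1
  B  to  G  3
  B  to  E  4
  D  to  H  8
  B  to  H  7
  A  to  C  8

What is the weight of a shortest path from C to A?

6

A few of the C→A routes:
C-A: 8
C-E-A: 3 + 3 = 6
C-H-A: 1 + 9 = 10
Shortest: 6.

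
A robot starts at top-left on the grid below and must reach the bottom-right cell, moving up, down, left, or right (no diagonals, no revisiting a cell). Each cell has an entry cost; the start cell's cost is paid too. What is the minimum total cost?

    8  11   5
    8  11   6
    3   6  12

One optimal route is (0,0) → (1,0) → (2,0) → (2,1) → (2,2).
Its cost is 8 + 8 + 3 + 6 + 12 = 37.

37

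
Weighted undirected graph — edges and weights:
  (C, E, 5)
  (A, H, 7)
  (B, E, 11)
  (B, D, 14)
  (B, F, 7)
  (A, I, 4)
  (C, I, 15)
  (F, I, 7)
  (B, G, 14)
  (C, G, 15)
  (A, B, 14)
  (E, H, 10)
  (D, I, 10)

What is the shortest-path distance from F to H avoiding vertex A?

A few of the F→H routes:
F - B - E - H: 7 + 11 + 10 = 28
F - B - G - C - E - H: 7 + 14 + 15 + 5 + 10 = 51
F - I - D - B - E - H: 7 + 10 + 14 + 11 + 10 = 52
F - B - D - I - C - E - H: 7 + 14 + 10 + 15 + 5 + 10 = 61
F - I - C - E - H: 7 + 15 + 5 + 10 = 37
Best route has total 28.

28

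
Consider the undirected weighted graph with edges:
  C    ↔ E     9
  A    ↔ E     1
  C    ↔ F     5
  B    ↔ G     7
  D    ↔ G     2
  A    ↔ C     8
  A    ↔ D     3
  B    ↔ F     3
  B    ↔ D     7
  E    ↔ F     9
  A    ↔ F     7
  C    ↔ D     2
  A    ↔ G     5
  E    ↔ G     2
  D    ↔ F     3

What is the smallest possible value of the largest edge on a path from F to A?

Some routes from F to A:
F -> D -> A: max(3, 3) = 3
F -> D -> G -> E -> A: max(3, 2, 2, 1) = 3
F -> D -> G -> A: max(3, 2, 5) = 5
F -> C -> D -> G -> E -> A: max(5, 2, 2, 2, 1) = 5
F -> C -> D -> G -> A: max(5, 2, 2, 5) = 5
F -> C -> D -> A: max(5, 2, 3) = 5
The minimum achievable maximum is 3.

3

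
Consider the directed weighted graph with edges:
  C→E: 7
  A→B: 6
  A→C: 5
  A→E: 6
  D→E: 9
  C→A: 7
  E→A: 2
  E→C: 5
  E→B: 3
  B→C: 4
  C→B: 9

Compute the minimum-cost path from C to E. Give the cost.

Candidate routes:
C → A → E: 7 + 6 = 13
C → E: 7
The minimum is 7.

7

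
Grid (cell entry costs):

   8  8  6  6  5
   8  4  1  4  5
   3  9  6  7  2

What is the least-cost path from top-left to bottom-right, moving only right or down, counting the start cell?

Best path: r0c0 → r0c1 → r1c1 → r1c2 → r1c3 → r1c4 → r2c4
Cost: 8 + 8 + 4 + 1 + 4 + 5 + 2 = 32
For comparison, the top-then-right route costs 40.

32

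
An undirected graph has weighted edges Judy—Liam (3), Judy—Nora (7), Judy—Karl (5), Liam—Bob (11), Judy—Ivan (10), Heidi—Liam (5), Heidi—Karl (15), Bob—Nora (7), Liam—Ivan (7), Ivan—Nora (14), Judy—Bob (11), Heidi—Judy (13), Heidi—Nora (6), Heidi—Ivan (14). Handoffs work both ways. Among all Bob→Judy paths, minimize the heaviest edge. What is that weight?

Some routes from Bob to Judy:
Bob -> Nora -> Heidi -> Liam -> Judy: max(7, 6, 5, 3) = 7
Bob -> Nora -> Judy: max(7, 7) = 7
Bob -> Nora -> Heidi -> Liam -> Ivan -> Judy: max(7, 6, 5, 7, 10) = 10
Bob -> Judy: max(11) = 11
Bob -> Liam -> Ivan -> Judy: max(11, 7, 10) = 11
The minimum achievable maximum is 7.

7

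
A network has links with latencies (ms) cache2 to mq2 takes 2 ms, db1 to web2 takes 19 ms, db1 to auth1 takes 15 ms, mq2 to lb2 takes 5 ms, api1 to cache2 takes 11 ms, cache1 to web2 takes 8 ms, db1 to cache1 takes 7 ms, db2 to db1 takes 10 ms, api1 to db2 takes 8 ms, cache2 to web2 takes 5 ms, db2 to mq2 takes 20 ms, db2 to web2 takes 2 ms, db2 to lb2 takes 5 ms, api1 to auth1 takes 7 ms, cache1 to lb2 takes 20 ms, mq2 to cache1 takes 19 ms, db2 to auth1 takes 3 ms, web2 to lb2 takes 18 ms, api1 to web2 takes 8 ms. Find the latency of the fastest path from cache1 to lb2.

Comparing a few candidate routes:
cache1 - db1 - db2 - lb2: 7 + 10 + 5 = 22
cache1 - web2 - db2 - lb2: 8 + 2 + 5 = 15
cache1 - mq2 - lb2: 19 + 5 = 24
cache1 - web2 - cache2 - mq2 - lb2: 8 + 5 + 2 + 5 = 20
cache1 - lb2: 20
Shortest: 15 ms.

15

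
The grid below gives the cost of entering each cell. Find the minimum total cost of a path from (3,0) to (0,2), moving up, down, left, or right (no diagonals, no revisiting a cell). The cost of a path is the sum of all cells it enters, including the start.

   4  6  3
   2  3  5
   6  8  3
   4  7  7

One optimal route is [3,0] -> [2,0] -> [1,0] -> [1,1] -> [1,2] -> [0,2].
Its cost is 4 + 6 + 2 + 3 + 5 + 3 = 23.

23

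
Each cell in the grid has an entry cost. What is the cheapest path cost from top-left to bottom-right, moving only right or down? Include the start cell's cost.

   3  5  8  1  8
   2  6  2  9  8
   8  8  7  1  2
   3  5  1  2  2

25

One optimal route is (0,0)→(1,0)→(1,1)→(1,2)→(2,2)→(2,3)→(2,4)→(3,4).
Its cost is 3 + 2 + 6 + 2 + 7 + 1 + 2 + 2 = 25.
(Top row then right column would cost 37.)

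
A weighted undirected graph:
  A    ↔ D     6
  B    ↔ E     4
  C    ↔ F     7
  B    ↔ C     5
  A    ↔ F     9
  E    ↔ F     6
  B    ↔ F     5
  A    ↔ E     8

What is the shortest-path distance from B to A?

12

Checking several routes:
B -> F -> A: 5 + 9 = 14
B -> C -> F -> A: 5 + 7 + 9 = 21
B -> E -> A: 4 + 8 = 12
B -> F -> E -> A: 5 + 6 + 8 = 19
B -> E -> F -> A: 4 + 6 + 9 = 19
The minimum is 12.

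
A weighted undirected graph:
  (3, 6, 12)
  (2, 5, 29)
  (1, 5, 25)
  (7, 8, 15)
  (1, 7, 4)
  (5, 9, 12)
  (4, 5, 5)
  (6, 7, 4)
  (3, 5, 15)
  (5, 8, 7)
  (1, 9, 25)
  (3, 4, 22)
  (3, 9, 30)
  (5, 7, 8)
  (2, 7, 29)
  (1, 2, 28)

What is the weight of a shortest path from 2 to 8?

Checking several routes:
2 → 7 → 8: 29 + 15 = 44
2 → 5 → 8: 29 + 7 = 36
2 → 7 → 5 → 8: 29 + 8 + 7 = 44
The minimum is 36.

36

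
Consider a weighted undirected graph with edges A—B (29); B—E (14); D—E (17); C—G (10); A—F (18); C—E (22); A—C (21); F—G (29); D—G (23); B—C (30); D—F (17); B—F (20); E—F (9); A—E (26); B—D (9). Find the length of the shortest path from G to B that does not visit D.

40

Comparing a few candidate routes:
G→C→B: 10 + 30 = 40
G→F→B: 29 + 20 = 49
G→C→E→F→B: 10 + 22 + 9 + 20 = 61
G→C→A→B: 10 + 21 + 29 = 60
G→F→E→B: 29 + 9 + 14 = 52
G→C→E→B: 10 + 22 + 14 = 46
The minimum is 40.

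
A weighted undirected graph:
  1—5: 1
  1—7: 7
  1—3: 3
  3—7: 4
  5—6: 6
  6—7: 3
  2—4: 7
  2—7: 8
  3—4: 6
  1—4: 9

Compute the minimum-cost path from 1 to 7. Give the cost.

Candidate routes:
1 - 3 - 4 - 2 - 7: 3 + 6 + 7 + 8 = 24
1 - 3 - 7: 3 + 4 = 7
1 - 4 - 2 - 7: 9 + 7 + 8 = 24
1 - 4 - 3 - 7: 9 + 6 + 4 = 19
1 - 5 - 6 - 7: 1 + 6 + 3 = 10
1 - 7: 7
Best route has total 7.

7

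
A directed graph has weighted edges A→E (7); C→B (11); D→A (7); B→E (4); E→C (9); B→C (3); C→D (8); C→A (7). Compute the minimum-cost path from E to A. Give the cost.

Routes from E to A:
E - C - D - A: 9 + 8 + 7 = 24
E - C - A: 9 + 7 = 16
Shortest: 16.

16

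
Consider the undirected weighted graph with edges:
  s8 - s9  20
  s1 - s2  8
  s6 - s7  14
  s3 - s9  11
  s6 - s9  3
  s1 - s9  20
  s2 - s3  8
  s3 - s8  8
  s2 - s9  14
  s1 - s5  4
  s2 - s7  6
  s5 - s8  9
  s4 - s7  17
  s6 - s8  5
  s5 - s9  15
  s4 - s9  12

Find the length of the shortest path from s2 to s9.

14

Some routes from s2 to s9:
s2 - s7 - s6 - s9: 6 + 14 + 3 = 23
s2 - s3 - s8 - s6 - s9: 8 + 8 + 5 + 3 = 24
s2 - s9: 14
s2 - s3 - s9: 8 + 11 = 19
Best route has total 14.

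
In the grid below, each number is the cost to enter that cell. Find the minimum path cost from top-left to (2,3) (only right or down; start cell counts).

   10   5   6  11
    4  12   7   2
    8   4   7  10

40

Best path: r0c0 -> r0c1 -> r0c2 -> r1c2 -> r1c3 -> r2c3
Cost: 10 + 5 + 6 + 7 + 2 + 10 = 40
(Top row then right column would cost 44.)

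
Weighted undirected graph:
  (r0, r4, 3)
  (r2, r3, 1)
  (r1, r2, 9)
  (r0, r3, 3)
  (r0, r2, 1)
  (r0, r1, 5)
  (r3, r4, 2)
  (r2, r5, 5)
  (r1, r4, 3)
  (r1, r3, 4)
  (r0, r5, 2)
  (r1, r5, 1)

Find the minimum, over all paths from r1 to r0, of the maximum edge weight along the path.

A few of the r1→r0 routes:
r1 -> r4 -> r3 -> r0: max(3, 2, 3) = 3
r1 -> r4 -> r0: max(3, 3) = 3
r1 -> r5 -> r0: max(1, 2) = 2
Best route has worst link 2.

2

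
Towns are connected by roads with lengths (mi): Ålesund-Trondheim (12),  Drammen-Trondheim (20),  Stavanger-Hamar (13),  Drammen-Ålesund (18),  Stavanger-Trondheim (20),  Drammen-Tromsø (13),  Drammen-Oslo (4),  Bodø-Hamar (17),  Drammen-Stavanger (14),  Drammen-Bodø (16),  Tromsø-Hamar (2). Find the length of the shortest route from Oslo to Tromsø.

Routes from Oslo to Tromsø:
Oslo -> Drammen -> Tromsø: 4 + 13 = 17
Oslo -> Drammen -> Stavanger -> Hamar -> Tromsø: 4 + 14 + 13 + 2 = 33
Oslo -> Drammen -> Ålesund -> Trondheim -> Stavanger -> Hamar -> Tromsø: 4 + 18 + 12 + 20 + 13 + 2 = 69
Oslo -> Drammen -> Trondheim -> Stavanger -> Hamar -> Tromsø: 4 + 20 + 20 + 13 + 2 = 59
Oslo -> Drammen -> Bodø -> Hamar -> Tromsø: 4 + 16 + 17 + 2 = 39
The minimum is 17 mi.

17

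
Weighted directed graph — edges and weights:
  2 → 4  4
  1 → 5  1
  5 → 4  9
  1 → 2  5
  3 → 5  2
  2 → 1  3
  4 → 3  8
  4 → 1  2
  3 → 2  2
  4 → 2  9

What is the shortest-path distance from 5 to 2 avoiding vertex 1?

18

Paths from 5 to 2 avoiding 1:
5-4-2: 9 + 9 = 18
5-4-3-2: 9 + 8 + 2 = 19
The minimum is 18.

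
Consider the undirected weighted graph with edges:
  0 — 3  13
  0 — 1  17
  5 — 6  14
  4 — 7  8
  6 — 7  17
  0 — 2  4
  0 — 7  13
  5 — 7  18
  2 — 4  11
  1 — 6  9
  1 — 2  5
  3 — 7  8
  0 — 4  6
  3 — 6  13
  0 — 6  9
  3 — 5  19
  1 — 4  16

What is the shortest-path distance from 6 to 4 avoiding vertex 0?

A few of the 6→4 routes:
6 -> 5 -> 3 -> 7 -> 4: 14 + 19 + 8 + 8 = 49
6 -> 1 -> 4: 9 + 16 = 25
6 -> 7 -> 4: 17 + 8 = 25
6 -> 1 -> 2 -> 4: 9 + 5 + 11 = 25
6 -> 3 -> 7 -> 4: 13 + 8 + 8 = 29
6 -> 5 -> 7 -> 4: 14 + 18 + 8 = 40
The minimum is 25.

25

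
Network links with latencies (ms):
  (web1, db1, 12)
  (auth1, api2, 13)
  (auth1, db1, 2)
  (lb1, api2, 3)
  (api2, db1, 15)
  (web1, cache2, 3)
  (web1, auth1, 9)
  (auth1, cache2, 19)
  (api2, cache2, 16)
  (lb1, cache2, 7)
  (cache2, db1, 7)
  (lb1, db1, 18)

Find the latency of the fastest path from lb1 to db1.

Some routes from lb1 to db1:
lb1 - cache2 - db1: 7 + 7 = 14
lb1 - api2 - auth1 - db1: 3 + 13 + 2 = 18
lb1 - cache2 - web1 - auth1 - db1: 7 + 3 + 9 + 2 = 21
lb1 - api2 - db1: 3 + 15 = 18
lb1 - db1: 18
Best route has total 14 ms.

14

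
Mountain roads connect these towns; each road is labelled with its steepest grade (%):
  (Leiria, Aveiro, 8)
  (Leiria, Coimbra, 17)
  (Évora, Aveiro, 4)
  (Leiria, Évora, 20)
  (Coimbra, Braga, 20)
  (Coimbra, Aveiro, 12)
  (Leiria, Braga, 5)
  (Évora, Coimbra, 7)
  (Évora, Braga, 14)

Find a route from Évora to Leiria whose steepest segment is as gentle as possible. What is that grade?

8

Comparing a few candidate routes:
Évora-Braga-Leiria: max(14, 5) = 14
Évora-Aveiro-Coimbra-Leiria: max(4, 12, 17) = 17
Évora-Coimbra-Aveiro-Leiria: max(7, 12, 8) = 12
Évora-Coimbra-Leiria: max(7, 17) = 17
Évora-Aveiro-Leiria: max(4, 8) = 8
Smallest bottleneck: 8%.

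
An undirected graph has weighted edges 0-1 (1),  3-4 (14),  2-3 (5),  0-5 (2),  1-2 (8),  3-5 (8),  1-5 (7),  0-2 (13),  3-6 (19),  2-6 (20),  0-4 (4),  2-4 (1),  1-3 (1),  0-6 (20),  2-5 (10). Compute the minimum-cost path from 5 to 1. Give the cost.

A few of the 5→1 routes:
5-0-4-2-3-1: 2 + 4 + 1 + 5 + 1 = 13
5-1: 7
5-0-4-2-1: 2 + 4 + 1 + 8 = 15
5-0-1: 2 + 1 = 3
5-3-1: 8 + 1 = 9
The minimum is 3.

3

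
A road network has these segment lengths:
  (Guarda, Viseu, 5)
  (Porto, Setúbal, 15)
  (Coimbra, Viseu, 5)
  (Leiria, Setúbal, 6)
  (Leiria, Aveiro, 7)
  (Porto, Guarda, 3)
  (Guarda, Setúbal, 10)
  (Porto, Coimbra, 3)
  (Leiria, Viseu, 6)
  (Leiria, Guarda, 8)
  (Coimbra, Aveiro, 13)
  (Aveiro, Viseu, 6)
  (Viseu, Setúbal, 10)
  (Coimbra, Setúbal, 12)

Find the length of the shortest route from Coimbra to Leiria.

11

Some routes from Coimbra to Leiria:
Coimbra → Viseu → Leiria: 5 + 6 = 11
Coimbra → Porto → Guarda → Viseu → Leiria: 3 + 3 + 5 + 6 = 17
Coimbra → Viseu → Guarda → Leiria: 5 + 5 + 8 = 18
Coimbra → Setúbal → Leiria: 12 + 6 = 18
Coimbra → Porto → Guarda → Leiria: 3 + 3 + 8 = 14
The minimum is 11.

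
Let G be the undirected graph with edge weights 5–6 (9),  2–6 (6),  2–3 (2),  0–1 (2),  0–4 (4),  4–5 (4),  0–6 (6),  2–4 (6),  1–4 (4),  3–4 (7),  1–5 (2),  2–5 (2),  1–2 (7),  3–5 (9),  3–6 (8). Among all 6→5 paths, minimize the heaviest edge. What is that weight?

A few of the 6→5 routes:
6 -> 0 -> 1 -> 5: max(6, 2, 2) = 6
6 -> 0 -> 1 -> 4 -> 2 -> 5: max(6, 2, 4, 6, 2) = 6
6 -> 0 -> 1 -> 4 -> 5: max(6, 2, 4, 4) = 6
Best route has worst link 6.

6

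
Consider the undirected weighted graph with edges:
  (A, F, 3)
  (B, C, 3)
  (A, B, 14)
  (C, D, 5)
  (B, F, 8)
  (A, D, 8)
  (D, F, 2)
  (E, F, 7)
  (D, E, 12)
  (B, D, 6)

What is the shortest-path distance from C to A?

10

Some routes from C to A:
C -> B -> A: 3 + 14 = 17
C -> D -> A: 5 + 8 = 13
C -> D -> F -> A: 5 + 2 + 3 = 10
C -> B -> F -> A: 3 + 8 + 3 = 14
C -> B -> D -> A: 3 + 6 + 8 = 17
C -> B -> D -> F -> A: 3 + 6 + 2 + 3 = 14
Best route has total 10.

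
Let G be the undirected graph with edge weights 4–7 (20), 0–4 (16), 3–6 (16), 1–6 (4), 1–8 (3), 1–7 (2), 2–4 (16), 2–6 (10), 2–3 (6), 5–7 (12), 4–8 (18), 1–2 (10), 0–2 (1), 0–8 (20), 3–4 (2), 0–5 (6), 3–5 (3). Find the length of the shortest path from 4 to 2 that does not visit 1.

Some routes from 4 to 2 avoiding 1:
4-3-2: 2 + 6 = 8
4-2: 16
4-3-5-0-2: 2 + 3 + 6 + 1 = 12
Best route has total 8.

8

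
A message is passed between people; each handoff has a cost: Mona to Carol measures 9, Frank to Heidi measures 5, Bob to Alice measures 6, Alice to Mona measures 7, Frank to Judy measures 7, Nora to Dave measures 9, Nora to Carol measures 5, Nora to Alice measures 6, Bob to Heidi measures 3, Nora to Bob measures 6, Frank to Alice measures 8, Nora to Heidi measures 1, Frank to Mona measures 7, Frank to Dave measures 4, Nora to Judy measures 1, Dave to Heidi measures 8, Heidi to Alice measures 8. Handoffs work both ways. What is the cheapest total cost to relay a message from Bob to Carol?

Some routes from Bob to Carol:
Bob - Alice - Nora - Carol: 6 + 6 + 5 = 17
Bob - Heidi - Frank - Judy - Nora - Carol: 3 + 5 + 7 + 1 + 5 = 21
Bob - Nora - Carol: 6 + 5 = 11
Bob - Heidi - Nora - Carol: 3 + 1 + 5 = 9
Bob - Heidi - Alice - Nora - Carol: 3 + 8 + 6 + 5 = 22
Bob - Alice - Heidi - Nora - Carol: 6 + 8 + 1 + 5 = 20
Shortest: 9.

9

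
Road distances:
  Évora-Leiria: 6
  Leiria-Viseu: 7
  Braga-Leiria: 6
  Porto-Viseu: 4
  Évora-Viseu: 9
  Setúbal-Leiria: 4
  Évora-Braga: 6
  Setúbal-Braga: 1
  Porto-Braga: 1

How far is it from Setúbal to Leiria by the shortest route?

4

A few of the Setúbal→Leiria routes:
Setúbal-Braga-Évora-Leiria: 1 + 6 + 6 = 13
Setúbal-Braga-Leiria: 1 + 6 = 7
Setúbal-Leiria: 4
Best route has total 4.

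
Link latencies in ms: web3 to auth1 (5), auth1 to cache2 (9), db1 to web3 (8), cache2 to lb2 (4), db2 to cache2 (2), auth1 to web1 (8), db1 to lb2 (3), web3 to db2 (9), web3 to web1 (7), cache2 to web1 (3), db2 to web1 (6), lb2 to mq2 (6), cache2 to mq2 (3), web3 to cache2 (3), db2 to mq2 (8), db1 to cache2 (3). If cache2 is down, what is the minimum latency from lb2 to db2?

14

Checking several routes:
lb2 - db1 - web3 - web1 - db2: 3 + 8 + 7 + 6 = 24
lb2 - mq2 - db2: 6 + 8 = 14
lb2 - db1 - web3 - db2: 3 + 8 + 9 = 20
Best route has total 14 ms.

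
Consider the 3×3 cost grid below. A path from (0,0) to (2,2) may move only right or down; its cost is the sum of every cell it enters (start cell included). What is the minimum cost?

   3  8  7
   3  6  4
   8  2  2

16

Cheapest: (0,0) → (1,0) → (1,1) → (2,1) → (2,2)
  3 + 3 + 6 + 2 + 2 = 16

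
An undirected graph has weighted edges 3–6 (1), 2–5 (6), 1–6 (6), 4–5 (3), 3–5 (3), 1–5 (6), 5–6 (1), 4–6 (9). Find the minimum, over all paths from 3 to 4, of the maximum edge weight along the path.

A few of the 3→4 routes:
3 - 6 - 1 - 5 - 4: max(1, 6, 6, 3) = 6
3 - 6 - 5 - 4: max(1, 1, 3) = 3
3 - 5 - 4: max(3, 3) = 3
The minimum achievable maximum is 3.

3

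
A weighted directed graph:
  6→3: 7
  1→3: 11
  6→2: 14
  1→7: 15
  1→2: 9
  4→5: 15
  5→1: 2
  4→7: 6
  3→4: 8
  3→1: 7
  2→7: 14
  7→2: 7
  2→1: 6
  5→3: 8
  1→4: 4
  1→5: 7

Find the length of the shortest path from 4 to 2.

13

Candidate routes:
4 - 7 - 2: 6 + 7 = 13
4 - 5 - 3 - 1 - 2: 15 + 8 + 7 + 9 = 39
4 - 5 - 3 - 1 - 7 - 2: 15 + 8 + 7 + 15 + 7 = 52
4 - 5 - 1 - 2: 15 + 2 + 9 = 26
4 - 5 - 1 - 7 - 2: 15 + 2 + 15 + 7 = 39
Best route has total 13.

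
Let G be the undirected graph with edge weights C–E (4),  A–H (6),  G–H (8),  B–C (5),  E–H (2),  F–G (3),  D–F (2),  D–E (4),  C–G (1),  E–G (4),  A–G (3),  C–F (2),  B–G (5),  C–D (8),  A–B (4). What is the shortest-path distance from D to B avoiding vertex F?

Comparing a few candidate routes:
D-E-G-B: 4 + 4 + 5 = 13
D-E-C-B: 4 + 4 + 5 = 13
D-C-B: 8 + 5 = 13
Shortest: 13.

13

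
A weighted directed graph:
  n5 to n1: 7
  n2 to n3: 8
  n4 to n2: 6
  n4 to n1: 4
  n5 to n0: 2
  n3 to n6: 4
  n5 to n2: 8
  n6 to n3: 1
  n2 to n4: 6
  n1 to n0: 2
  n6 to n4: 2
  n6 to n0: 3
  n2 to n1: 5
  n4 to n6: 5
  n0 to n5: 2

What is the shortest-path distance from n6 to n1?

6

Candidate routes:
n6→n0→n5→n2→n1: 3 + 2 + 8 + 5 = 18
n6→n0→n5→n1: 3 + 2 + 7 = 12
n6→n4→n1: 2 + 4 = 6
n6→n4→n2→n1: 2 + 6 + 5 = 13
n6→n0→n5→n2→n4→n1: 3 + 2 + 8 + 6 + 4 = 23
Shortest: 6.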